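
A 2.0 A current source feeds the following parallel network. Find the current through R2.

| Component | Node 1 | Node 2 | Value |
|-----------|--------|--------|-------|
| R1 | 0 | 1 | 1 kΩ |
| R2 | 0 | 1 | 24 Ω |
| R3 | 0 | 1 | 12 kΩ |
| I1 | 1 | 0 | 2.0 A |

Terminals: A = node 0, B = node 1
All resistors sit directly between nodes 0 and 1, so they are in parallel and share one voltage V; the full source current 2 A splits among them.
1/R_par = 1/1000 + 1/24 + 1/12000 = 0.04275 S  =>  R_par = 23.39 Ω
V = I × R_par = 2 × 23.39 = 46.78 V
I_R2 = V/R2 = 46.78/24 = 1.949 A

Final answer: 1.949 A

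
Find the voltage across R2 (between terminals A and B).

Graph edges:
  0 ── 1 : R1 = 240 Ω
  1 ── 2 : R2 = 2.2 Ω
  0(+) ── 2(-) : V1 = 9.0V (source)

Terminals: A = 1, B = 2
R1 and R2 are in series across V1 (node 0 → node 1 → node 2), and the output A–B is taken across R2, so this is a voltage divider.
Series current: I = V1/(R1 + R2) = 9/(240 + 2.2) = 9/242.2 = 0.03716 A
V_R2 = I × R2 = V1 × R2/(R1 + R2) = 9 × 2.2/242.2 = 0.08175 V

Final answer: 0.08175 V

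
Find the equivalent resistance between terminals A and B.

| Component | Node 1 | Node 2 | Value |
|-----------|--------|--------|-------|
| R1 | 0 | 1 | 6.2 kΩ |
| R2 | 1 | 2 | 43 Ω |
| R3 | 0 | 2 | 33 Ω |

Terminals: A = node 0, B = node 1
Reduce the network between node 0 (A) and node 1 (B) by series/parallel combination:
  Rs1 = R3 + R2 (series, joined only at node 2) = 33 + 43 = 76 Ω
  Rp1 = R1 ‖ Rs1 (parallel, both between nodes 0 and 1) = 1/(1/6200 + 1/76) = 75.08 Ω
R_eq = 75.08 Ω

Final answer: 75.08 Ω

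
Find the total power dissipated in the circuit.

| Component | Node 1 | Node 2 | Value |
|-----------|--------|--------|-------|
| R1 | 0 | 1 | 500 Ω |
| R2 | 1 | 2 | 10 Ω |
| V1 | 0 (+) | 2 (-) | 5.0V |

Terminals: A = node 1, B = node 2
Nodal analysis, taking node 2 as the 0 V reference.
Source V1 fixes V_0 = 5 V.
KCL at each unknown node (sum of currents leaving = 0; resistances in Ω):
  Node 1: (V_1 - 5)/500 + (V_1 - 0)/10 = 0
Collecting terms: 0.102 × V_1 = 0.01  =>  V_1 = 0.09804 V
Power in each resistor, P = (ΔV)²/R:
  P_R1 = (5 - 0.09804)²/500 = 0.04806 W
  P_R2 = (0.09804 - 0)²/10 = 0.0009612 W
P_total = P_R1 + P_R2 = 0.04902 W

Final answer: 0.04902 W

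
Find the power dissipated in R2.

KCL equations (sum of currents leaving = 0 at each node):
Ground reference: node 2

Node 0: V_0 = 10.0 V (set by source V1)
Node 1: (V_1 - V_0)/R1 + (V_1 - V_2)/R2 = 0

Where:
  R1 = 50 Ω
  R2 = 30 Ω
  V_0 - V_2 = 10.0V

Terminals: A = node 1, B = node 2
Nodal analysis, taking node 2 as the 0 V reference.
Source V1 fixes V_0 = 10 V.
KCL at each unknown node (sum of currents leaving = 0; resistances in Ω):
  Node 1: (V_1 - 10)/50 + (V_1 - 0)/30 = 0
Collecting terms: 0.05333 × V_1 = 0.2  =>  V_1 = 3.75 V
I_R2 = (V_1 - V_2)/R2 = (3.75 - 0)/30 = 0.125 A
P_R2 = I_R2² × R2 = (0.125)² × 30 = 0.4688 W

Final answer: 0.4688 W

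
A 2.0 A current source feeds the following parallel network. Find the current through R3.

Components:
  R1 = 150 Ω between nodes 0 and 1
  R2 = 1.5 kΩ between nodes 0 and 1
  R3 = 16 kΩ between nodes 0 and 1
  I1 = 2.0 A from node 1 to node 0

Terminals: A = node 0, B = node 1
All resistors sit directly between nodes 0 and 1, so they are in parallel and share one voltage V; the full source current 2 A splits among them.
1/R_par = 1/150 + 1/1500 + 1/16000 = 0.007396 S  =>  R_par = 135.2 Ω
V = I × R_par = 2 × 135.2 = 270.4 V
I_R3 = V/R3 = 270.4/16000 = 0.0169 A

Final answer: 0.0169 A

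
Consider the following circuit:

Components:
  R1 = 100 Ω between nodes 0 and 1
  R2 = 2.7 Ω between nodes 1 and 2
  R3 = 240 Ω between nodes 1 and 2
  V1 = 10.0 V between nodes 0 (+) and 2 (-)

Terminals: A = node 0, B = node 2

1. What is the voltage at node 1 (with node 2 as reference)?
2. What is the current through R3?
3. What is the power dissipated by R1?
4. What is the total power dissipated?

Nodal analysis, taking node 2 as the 0 V reference.
Source V1 fixes V_0 = 10 V.
KCL at each unknown node (sum of currents leaving = 0; resistances in Ω):
  Node 1: (V_1 - 10)/100 + (V_1 - 0)/2.7 + (V_1 - 0)/240 = 0
Collecting terms: 0.3845 × V_1 = 0.1  =>  V_1 = 0.2601 V
Part 1:
  Read off the nodal solution: V_1 = 0.2601 V
Part 2:
  I_R3 = (V_1 - V_2)/R3 = (0.2601 - 0)/240 = 0.001084 A
  Magnitude: I_R3 = 0.001084 A
Part 3:
  I_R1 = (V_0 - V_1)/R1 = (10 - 0.2601)/100 = 0.0974 A
  P_R1 = I_R1² × R1 = (0.0974)² × 100 = 0.9487 W
Part 4:
  Power in each resistor, P = (ΔV)²/R:
    P_R1 = (10 - 0.2601)²/100 = 0.9487 W
    P_R2 = (0.2601 - 0)²/2.7 = 0.02505 W
    P_R3 = (0.2601 - 0)²/240 = 0.0002818 W
  P_total = P_R1 + P_R2 + P_R3 = 0.974 W

Final answers:
1. V_1 = 0.2601 V
2. I_R3 = 0.001084 A
3. P_R1 = 0.9487 W
4. P_total = 0.974 W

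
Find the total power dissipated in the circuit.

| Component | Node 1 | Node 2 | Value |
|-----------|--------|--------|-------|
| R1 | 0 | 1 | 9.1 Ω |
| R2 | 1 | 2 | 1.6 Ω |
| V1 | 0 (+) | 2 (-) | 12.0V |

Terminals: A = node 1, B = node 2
Nodal analysis, taking node 2 as the 0 V reference.
Source V1 fixes V_0 = 12 V.
KCL at each unknown node (sum of currents leaving = 0; resistances in Ω):
  Node 1: (V_1 - 12)/9.1 + (V_1 - 0)/1.6 = 0
Collecting terms: 0.7349 × V_1 = 1.319  =>  V_1 = 1.794 V
Power in each resistor, P = (ΔV)²/R:
  P_R1 = (12 - 1.794)²/9.1 = 11.45 W
  P_R2 = (1.794 - 0)²/1.6 = 2.012 W
P_total = P_R1 + P_R2 = 13.46 W

Final answer: 13.46 W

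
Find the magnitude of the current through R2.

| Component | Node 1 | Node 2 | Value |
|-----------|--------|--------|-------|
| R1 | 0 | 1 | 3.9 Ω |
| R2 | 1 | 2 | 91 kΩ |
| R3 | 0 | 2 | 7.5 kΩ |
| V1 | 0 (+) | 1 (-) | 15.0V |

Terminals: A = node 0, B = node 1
Nodal analysis, taking node 1 as the 0 V reference.
Source V1 fixes V_0 = 15 V.
KCL at each unknown node (sum of currents leaving = 0; resistances in Ω):
  Node 2: (V_2 - 0)/91000 + (V_2 - 15)/7500 = 0
Collecting terms: 0.0001443 × V_2 = 0.002  =>  V_2 = 13.86 V
I_R2 = (V_1 - V_2)/R2 = (0 - 13.86)/91000 = -0.0001523 A
|I_R2| = 0.0001523 A

Final answer: |I_R2| = 0.0001523 A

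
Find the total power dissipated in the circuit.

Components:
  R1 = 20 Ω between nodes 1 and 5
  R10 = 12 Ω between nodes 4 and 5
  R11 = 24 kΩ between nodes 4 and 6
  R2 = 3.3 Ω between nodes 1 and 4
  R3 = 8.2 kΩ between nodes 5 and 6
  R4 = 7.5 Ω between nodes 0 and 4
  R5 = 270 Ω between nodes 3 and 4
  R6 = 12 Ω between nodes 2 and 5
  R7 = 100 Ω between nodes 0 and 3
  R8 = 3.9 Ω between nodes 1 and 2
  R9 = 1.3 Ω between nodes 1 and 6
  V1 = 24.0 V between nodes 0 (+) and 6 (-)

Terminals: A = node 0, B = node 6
Nodal analysis, taking node 6 as the 0 V reference.
Source V1 fixes V_0 = 24 V.
KCL at each unknown node (sum of currents leaving = 0; resistances in Ω):
  Node 1: (V_1 - V_5)/20 + (V_1 - V_4)/3.3 + (V_1 - V_2)/3.9 + (V_1 - 0)/1.3 = 0
  Node 2: (V_2 - V_5)/12 + (V_2 - V_1)/3.9 = 0
  Node 3: (V_3 - V_4)/270 + (V_3 - 24)/100 = 0
  Node 4: (V_4 - V_1)/3.3 + (V_4 - 24)/7.5 + (V_4 - V_3)/270 + (V_4 - V_5)/12 + (V_4 - 0)/24000 = 0
  Node 5: (V_5 - V_1)/20 + (V_5 - 0)/8200 + (V_5 - V_2)/12 + (V_5 - V_4)/12 = 0
Collecting terms (coefficients in siemens):
  1.379·V_1 - 0.2564·V_2 - 0.303·V_4 - 0.05·V_5 = 0
  0.3397·V_2 - 0.2564·V_1 - 0.08333·V_5 = 0
  0.0137·V_3 - 0.003704·V_4 = 0.24
  0.5234·V_4 - 0.303·V_1 - 0.003704·V_3 - 0.08333·V_5 = 3.2
  0.2168·V_5 - 0.05·V_1 - 0.08333·V_2 - 0.08333·V_4 = 0
Solving these 5 simultaneous equations (Gaussian elimination) gives:
  V_1 = 2.712 V, V_2 = 3.331 V, V_3 = 19.85 V, V_4 = 8.657 V
  V_5 = 5.234 V
Power in each resistor, P = (ΔV)²/R:
  P_R1 = (2.712 - 5.234)²/20 = 0.3179 W
  P_R2 = (2.712 - 8.657)²/3.3 = 10.71 W
  P_R3 = (5.234 - 0)²/8200 = 0.00334 W
  P_R4 = (24 - 8.657)²/7.5 = 31.39 W
  P_R5 = (19.85 - 8.657)²/270 = 0.4643 W
  P_R6 = (3.331 - 5.234)²/12 = 0.3018 W
  P_R7 = (24 - 19.85)²/100 = 0.172 W
  P_R8 = (2.712 - 3.331)²/3.9 = 0.09808 W
  P_R9 = (2.712 - 0)²/1.3 = 5.658 W
  P_R10 = (8.657 - 5.234)²/12 = 0.9767 W
  P_R11 = (8.657 - 0)²/24000 = 0.003123 W
P_total = P_R1 + P_R2 + P_R3 + P_R4 + P_R5 + P_R6 + P_R7 + P_R8 + P_R9 + P_R10 + P_R11 = 50.09 W

Final answer: 50.09 W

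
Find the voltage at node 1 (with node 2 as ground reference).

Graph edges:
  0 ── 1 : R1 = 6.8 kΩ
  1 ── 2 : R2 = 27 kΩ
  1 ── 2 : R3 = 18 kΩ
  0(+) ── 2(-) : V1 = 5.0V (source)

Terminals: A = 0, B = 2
Nodal analysis, taking node 2 as the 0 V reference.
Source V1 fixes V_0 = 5 V.
KCL at each unknown node (sum of currents leaving = 0; resistances in Ω):
  Node 1: (V_1 - 5)/6800 + (V_1 - 0)/27000 + (V_1 - 0)/18000 = 0
Collecting terms: 0.0002397 × V_1 = 0.0007353  =>  V_1 = 3.068 V
The requested potential is V_1 = 3.068 V.

Final answer: V_1 = 3.068 V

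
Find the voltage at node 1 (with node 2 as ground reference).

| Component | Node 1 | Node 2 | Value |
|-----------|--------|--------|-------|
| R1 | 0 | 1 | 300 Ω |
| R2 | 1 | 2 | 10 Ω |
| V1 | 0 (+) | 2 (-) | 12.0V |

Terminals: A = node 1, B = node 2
Nodal analysis, taking node 2 as the 0 V reference.
Source V1 fixes V_0 = 12 V.
KCL at each unknown node (sum of currents leaving = 0; resistances in Ω):
  Node 1: (V_1 - 12)/300 + (V_1 - 0)/10 = 0
Collecting terms: 0.1033 × V_1 = 0.04  =>  V_1 = 0.3871 V
The requested potential is V_1 = 0.3871 V.

Final answer: V_1 = 0.3871 V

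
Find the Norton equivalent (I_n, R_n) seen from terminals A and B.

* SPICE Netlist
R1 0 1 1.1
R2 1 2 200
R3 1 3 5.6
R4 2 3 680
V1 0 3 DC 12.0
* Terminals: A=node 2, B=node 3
Find the Thévenin equivalent first; then I_n = V_th/R_th and R_n = R_th.
Step 1 — V_th is the open-circuit voltage V_A - V_B (nothing connected across the terminals).
Nodal analysis, taking node 3 as the 0 V reference.
Source V1 fixes V_0 = 12 V.
KCL at each unknown node (sum of currents leaving = 0; resistances in Ω):
  Node 1: (V_1 - 12)/1.1 + (V_1 - V_2)/200 + (V_1 - 0)/5.6 = 0
  Node 2: (V_2 - V_1)/200 + (V_2 - 0)/680 = 0
Collecting terms (coefficients in siemens):
  1.093·V_1 - 0.005·V_2 = 10.91
  0.006471·V_2 - 0.005·V_1 = 0
Determinant D = (1.093)(0.006471) - (-0.005)(-0.005) = 0.007045
V_1 = [(10.91)(0.006471) - (-0.005)(0)]/D = 10.02 V
V_2 = [(1.093)(0) - (10.91)(-0.005)]/D = 7.742 V
V_th = V_2 - V_3 = 7.742 - 0 = 7.742 V
Step 2 — R_th: zero the source — replace V1 by a short circuit (node 3 merges into node 0) — and find the resistance seen between A (node 2) and B (node 0).
Reduce the network between node 2 (A) and node 0 (B) by series/parallel combination:
  Rp1 = R1 ‖ R3 (parallel, both between nodes 0 and 1) = 1/(1/1.1 + 1/5.6) = 0.9194 Ω
  Rs1 = R2 + Rp1 (series, joined only at node 1) = 200 + 0.9194 = 200.9 Ω
  Rp2 = R4 ‖ Rs1 (parallel, both between nodes 0 and 2) = 1/(1/680 + 1/200.9) = 155.1 Ω
R_th = 155.1 Ω
I_n = V_th/R_th = 7.742/155.1 = 0.04992 A, and R_n = R_th = 155.1 Ω

Final answer: I_n = 0.04992 A, R_n = 155.1 Ω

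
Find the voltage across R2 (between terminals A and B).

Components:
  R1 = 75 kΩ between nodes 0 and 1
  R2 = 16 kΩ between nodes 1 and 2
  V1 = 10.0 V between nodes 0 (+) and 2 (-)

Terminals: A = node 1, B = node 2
R1 and R2 are in series across V1 (node 0 → node 1 → node 2), and the output A–B is taken across R2, so this is a voltage divider.
Series current: I = V1/(R1 + R2) = 10/(75000 + 16000) = 10/91000 = 0.0001099 A
V_R2 = I × R2 = V1 × R2/(R1 + R2) = 10 × 16000/91000 = 1.758 V

Final answer: 1.758 V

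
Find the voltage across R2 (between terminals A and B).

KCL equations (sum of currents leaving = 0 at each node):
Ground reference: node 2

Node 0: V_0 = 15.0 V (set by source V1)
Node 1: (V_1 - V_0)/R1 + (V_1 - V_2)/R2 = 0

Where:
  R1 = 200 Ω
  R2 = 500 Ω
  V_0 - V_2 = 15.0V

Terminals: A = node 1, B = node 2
R1 and R2 are in series across V1 (node 0 → node 1 → node 2), and the output A–B is taken across R2, so this is a voltage divider.
Series current: I = V1/(R1 + R2) = 15/(200 + 500) = 15/700 = 0.02143 A
V_R2 = I × R2 = V1 × R2/(R1 + R2) = 15 × 500/700 = 10.71 V

Final answer: 10.71 V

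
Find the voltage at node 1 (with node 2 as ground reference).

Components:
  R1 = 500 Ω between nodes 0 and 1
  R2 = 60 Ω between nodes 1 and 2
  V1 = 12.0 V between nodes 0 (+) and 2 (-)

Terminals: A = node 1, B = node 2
Nodal analysis, taking node 2 as the 0 V reference.
Source V1 fixes V_0 = 12 V.
KCL at each unknown node (sum of currents leaving = 0; resistances in Ω):
  Node 1: (V_1 - 12)/500 + (V_1 - 0)/60 = 0
Collecting terms: 0.01867 × V_1 = 0.024  =>  V_1 = 1.286 V
The requested potential is V_1 = 1.286 V.

Final answer: V_1 = 1.286 V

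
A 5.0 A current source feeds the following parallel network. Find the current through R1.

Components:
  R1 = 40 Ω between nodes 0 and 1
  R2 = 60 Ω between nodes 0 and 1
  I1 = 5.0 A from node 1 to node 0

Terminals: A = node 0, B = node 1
All resistors sit directly between nodes 0 and 1, so they are in parallel and share one voltage V; the full source current 5 A splits among them.
1/R_par = 1/40 + 1/60 = 0.04167 S  =>  R_par = 24 Ω
V = I × R_par = 5 × 24 = 120 V
I_R1 = V/R1 = 120/40 = 3 A

Final answer: 3 A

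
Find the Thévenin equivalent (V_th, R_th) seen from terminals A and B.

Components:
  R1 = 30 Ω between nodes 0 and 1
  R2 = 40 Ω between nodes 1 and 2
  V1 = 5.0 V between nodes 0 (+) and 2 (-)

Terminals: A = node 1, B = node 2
Step 1 — V_th is the open-circuit voltage V_A - V_B (nothing connected across the terminals).
Nodal analysis, taking node 2 as the 0 V reference.
Source V1 fixes V_0 = 5 V.
KCL at each unknown node (sum of currents leaving = 0; resistances in Ω):
  Node 1: (V_1 - 5)/30 + (V_1 - 0)/40 = 0
Collecting terms: 0.05833 × V_1 = 0.1667  =>  V_1 = 2.857 V
V_th = V_1 - V_2 = 2.857 - 0 = 2.857 V
Step 2 — R_th: zero the source — replace V1 by a short circuit (node 2 merges into node 0) — and find the resistance seen between A (node 1) and B (node 0).
Reduce the network between node 1 (A) and node 0 (B) by series/parallel combination:
  Rp1 = R1 ‖ R2 (parallel, both between nodes 0 and 1) = 1/(1/30 + 1/40) = 17.14 Ω
R_th = 17.14 Ω

Final answer: V_th = 2.857 V, R_th = 17.14 Ω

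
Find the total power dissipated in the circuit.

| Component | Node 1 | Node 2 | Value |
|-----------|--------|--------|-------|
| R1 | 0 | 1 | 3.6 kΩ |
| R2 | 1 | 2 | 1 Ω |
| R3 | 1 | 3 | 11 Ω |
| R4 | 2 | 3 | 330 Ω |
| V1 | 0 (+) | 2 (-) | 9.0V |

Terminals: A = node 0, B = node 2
Nodal analysis, taking node 2 as the 0 V reference.
Source V1 fixes V_0 = 9 V.
KCL at each unknown node (sum of currents leaving = 0; resistances in Ω):
  Node 1: (V_1 - 9)/3600 + (V_1 - 0)/1 + (V_1 - V_3)/11 = 0
  Node 3: (V_3 - V_1)/11 + (V_3 - 0)/330 = 0
Collecting terms (coefficients in siemens):
  1.091·V_1 - 0.09091·V_3 = 0.0025
  0.09394·V_3 - 0.09091·V_1 = 0
Determinant D = (1.091)(0.09394) - (-0.09091)(-0.09091) = 0.09424
V_1 = [(0.0025)(0.09394) - (-0.09091)(0)]/D = 0.002492 V
V_3 = [(1.091)(0) - (0.0025)(-0.09091)]/D = 0.002412 V
Power in each resistor, P = (ΔV)²/R:
  P_R1 = (9 - 0.002492)²/3600 = 0.02249 W
  P_R2 = (0.002492 - 0)²/1 = 0.00000621 W
  P_R3 = (0.002492 - 0.002412)²/11 = 0.0000000005875 W
  P_R4 = (0 - 0.002412)²/330 = 0.00000001762 W
P_total = P_R1 + P_R2 + P_R3 + P_R4 = 0.02249 W

Final answer: 0.02249 W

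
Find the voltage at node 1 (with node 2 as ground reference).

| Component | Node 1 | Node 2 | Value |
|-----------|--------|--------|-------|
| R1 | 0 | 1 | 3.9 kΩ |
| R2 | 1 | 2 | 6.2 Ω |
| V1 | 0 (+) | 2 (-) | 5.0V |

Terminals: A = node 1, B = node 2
Nodal analysis, taking node 2 as the 0 V reference.
Source V1 fixes V_0 = 5 V.
KCL at each unknown node (sum of currents leaving = 0; resistances in Ω):
  Node 1: (V_1 - 5)/3900 + (V_1 - 0)/6.2 = 0
Collecting terms: 0.1615 × V_1 = 0.001282  =>  V_1 = 0.007936 V
The requested potential is V_1 = 0.007936 V.

Final answer: V_1 = 0.007936 V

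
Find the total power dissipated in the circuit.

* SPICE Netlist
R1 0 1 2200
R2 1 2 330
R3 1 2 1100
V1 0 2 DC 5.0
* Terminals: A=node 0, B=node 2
Nodal analysis, taking node 2 as the 0 V reference.
Source V1 fixes V_0 = 5 V.
KCL at each unknown node (sum of currents leaving = 0; resistances in Ω):
  Node 1: (V_1 - 5)/2200 + (V_1 - 0)/330 + (V_1 - 0)/1100 = 0
Collecting terms: 0.004394 × V_1 = 0.002273  =>  V_1 = 0.5172 V
Power in each resistor, P = (ΔV)²/R:
  P_R1 = (5 - 0.5172)²/2200 = 0.009134 W
  P_R2 = (0.5172 - 0)²/330 = 0.0008107 W
  P_R3 = (0.5172 - 0)²/1100 = 0.0002432 W
P_total = P_R1 + P_R2 + P_R3 = 0.01019 W

Final answer: 0.01019 W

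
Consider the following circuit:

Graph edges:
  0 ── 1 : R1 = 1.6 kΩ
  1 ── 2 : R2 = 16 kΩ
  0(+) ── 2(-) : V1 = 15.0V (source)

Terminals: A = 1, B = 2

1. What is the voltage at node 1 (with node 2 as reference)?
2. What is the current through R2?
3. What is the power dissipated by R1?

Nodal analysis, taking node 2 as the 0 V reference.
Source V1 fixes V_0 = 15 V.
KCL at each unknown node (sum of currents leaving = 0; resistances in Ω):
  Node 1: (V_1 - 15)/1600 + (V_1 - 0)/16000 = 0
Collecting terms: 0.0006875 × V_1 = 0.009375  =>  V_1 = 13.64 V
Part 1:
  Read off the nodal solution: V_1 = 13.64 V
Part 2:
  I_R2 = (V_1 - V_2)/R2 = (13.64 - 0)/16000 = 0.0008523 A
  Magnitude: I_R2 = 0.0008523 A
Part 3:
  I_R1 = (V_0 - V_1)/R1 = (15 - 13.64)/1600 = 0.0008523 A
  P_R1 = I_R1² × R1 = (0.0008523)² × 1600 = 0.001162 W

Final answers:
1. V_1 = 13.64 V
2. I_R2 = 0.0008523 A
3. P_R1 = 0.001162 W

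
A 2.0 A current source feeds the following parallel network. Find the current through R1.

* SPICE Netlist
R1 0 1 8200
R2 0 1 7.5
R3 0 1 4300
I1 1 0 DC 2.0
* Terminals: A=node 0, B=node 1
All resistors sit directly between nodes 0 and 1, so they are in parallel and share one voltage V; the full source current 2 A splits among them.
1/R_par = 1/8200 + 1/7.5 + 1/4300 = 0.1337 S  =>  R_par = 7.48 Ω
V = I × R_par = 2 × 7.48 = 14.96 V
I_R1 = V/R1 = 14.96/8200 = 0.001824 A

Final answer: 0.001824 A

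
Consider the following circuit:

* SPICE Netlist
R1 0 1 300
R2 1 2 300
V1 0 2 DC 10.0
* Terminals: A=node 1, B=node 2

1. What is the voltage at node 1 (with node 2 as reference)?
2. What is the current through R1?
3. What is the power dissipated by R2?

Nodal analysis, taking node 2 as the 0 V reference.
Source V1 fixes V_0 = 10 V.
KCL at each unknown node (sum of currents leaving = 0; resistances in Ω):
  Node 1: (V_1 - 10)/300 + (V_1 - 0)/300 = 0
Collecting terms: 0.006667 × V_1 = 0.03333  =>  V_1 = 5 V
Part 1:
  Read off the nodal solution: V_1 = 5 V
Part 2:
  I_R1 = (V_0 - V_1)/R1 = (10 - 5)/300 = 0.01667 A
  Magnitude: I_R1 = 0.01667 A
Part 3:
  I_R2 = (V_1 - V_2)/R2 = (5 - 0)/300 = 0.01667 A
  P_R2 = I_R2² × R2 = (0.01667)² × 300 = 0.08333 W

Final answers:
1. V_1 = 5 V
2. I_R1 = 0.01667 A
3. P_R2 = 0.08333 W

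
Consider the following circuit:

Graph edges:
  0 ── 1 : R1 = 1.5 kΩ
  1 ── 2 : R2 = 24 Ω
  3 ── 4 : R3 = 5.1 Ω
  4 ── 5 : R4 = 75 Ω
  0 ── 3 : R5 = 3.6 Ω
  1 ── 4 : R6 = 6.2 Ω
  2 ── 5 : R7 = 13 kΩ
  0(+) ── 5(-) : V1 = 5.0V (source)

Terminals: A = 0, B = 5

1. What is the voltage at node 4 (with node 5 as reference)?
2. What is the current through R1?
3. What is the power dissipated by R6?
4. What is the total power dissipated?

Nodal analysis, taking node 5 as the 0 V reference.
Source V1 fixes V_0 = 5 V.
KCL at each unknown node (sum of currents leaving = 0; resistances in Ω):
  Node 1: (V_1 - 5)/1500 + (V_1 - V_2)/24 + (V_1 - V_4)/6.2 = 0
  Node 2: (V_2 - V_1)/24 + (V_2 - 0)/13000 = 0
  Node 3: (V_3 - V_4)/5.1 + (V_3 - 5)/3.6 = 0
  Node 4: (V_4 - V_3)/5.1 + (V_4 - 0)/75 + (V_4 - V_1)/6.2 = 0
Collecting terms (coefficients in siemens):
  0.2036·V_1 - 0.04167·V_2 - 0.1613·V_4 = 0.003333
  0.04174·V_2 - 0.04167·V_1 = 0
  0.4739·V_3 - 0.1961·V_4 = 1.389
  0.3707·V_4 - 0.1613·V_1 - 0.1961·V_3 = 0
Solving these 4 simultaneous equations (Gaussian elimination) gives:
  V_1 = 4.48 V, V_2 = 4.472 V, V_3 = 4.785 V, V_4 = 4.48 V
Part 1:
  Read off the nodal solution: V_4 = 4.48 V
Part 2:
  I_R1 = (V_0 - V_1)/R1 = (5 - 4.48)/1500 = 0.0003465 A
  Magnitude: I_R1 = 0.0003465 A
Part 3:
  I_R6 = (V_1 - V_4)/R6 = (4.48 - 4.48)/6.2 = 0.000002448 A
  P_R6 = I_R6² × R6 = (0.000002448)² × 6.2 = 0.00000000003715 W
Part 4:
  Power in each resistor, P = (ΔV)²/R:
    P_R1 = (5 - 4.48)²/1500 = 0.00018 W
    P_R2 = (4.48 - 4.472)²/24 = 0.00000284 W
    P_R3 = (4.785 - 4.48)²/5.1 = 0.0182 W
    P_R4 = (4.48 - 0)²/75 = 0.2676 W
    P_R5 = (5 - 4.785)²/3.6 = 0.01285 W
    P_R6 = (4.48 - 4.48)²/6.2 = 0.00000000003715 W
    P_R7 = (4.472 - 0)²/13000 = 0.001538 W
  P_total = P_R1 + P_R2 + P_R3 + P_R4 + P_R5 + P_R6 + P_R7 = 0.3004 W

Final answers:
1. V_4 = 4.48 V
2. I_R1 = 0.0003465 A
3. P_R6 = 3.715e-11 W
4. P_total = 0.3004 W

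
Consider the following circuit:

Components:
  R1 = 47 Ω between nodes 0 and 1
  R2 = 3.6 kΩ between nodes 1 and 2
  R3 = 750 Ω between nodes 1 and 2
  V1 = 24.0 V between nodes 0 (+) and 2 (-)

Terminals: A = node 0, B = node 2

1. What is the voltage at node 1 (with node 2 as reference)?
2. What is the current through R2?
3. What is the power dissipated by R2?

Nodal analysis, taking node 2 as the 0 V reference.
Source V1 fixes V_0 = 24 V.
KCL at each unknown node (sum of currents leaving = 0; resistances in Ω):
  Node 1: (V_1 - 24)/47 + (V_1 - 0)/3600 + (V_1 - 0)/750 = 0
Collecting terms: 0.02289 × V_1 = 0.5106  =>  V_1 = 22.31 V
Part 1:
  Read off the nodal solution: V_1 = 22.31 V
Part 2:
  I_R2 = (V_1 - V_2)/R2 = (22.31 - 0)/3600 = 0.006197 A
  Magnitude: I_R2 = 0.006197 A
Part 3:
  I_R2 = (V_1 - V_2)/R2 = (22.31 - 0)/3600 = 0.006197 A
  P_R2 = I_R2² × R2 = (0.006197)² × 3600 = 0.1383 W

Final answers:
1. V_1 = 22.31 V
2. I_R2 = 0.006197 A
3. P_R2 = 0.1383 W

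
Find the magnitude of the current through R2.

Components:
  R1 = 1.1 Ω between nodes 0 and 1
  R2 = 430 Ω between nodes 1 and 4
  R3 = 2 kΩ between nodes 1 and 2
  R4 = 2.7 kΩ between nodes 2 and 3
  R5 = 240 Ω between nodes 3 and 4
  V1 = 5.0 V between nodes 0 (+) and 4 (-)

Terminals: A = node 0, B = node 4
Nodal analysis, taking node 4 as the 0 V reference.
Source V1 fixes V_0 = 5 V.
KCL at each unknown node (sum of currents leaving = 0; resistances in Ω):
  Node 1: (V_1 - 5)/1.1 + (V_1 - 0)/430 + (V_1 - V_2)/2000 = 0
  Node 2: (V_2 - V_1)/2000 + (V_2 - V_3)/2700 = 0
  Node 3: (V_3 - V_2)/2700 + (V_3 - 0)/240 = 0
Collecting terms (coefficients in siemens):
  0.9119·V_1 - 0.0005·V_2 = 4.545
  0.0008704·V_2 - 0.0005·V_1 - 0.0003704·V_3 = 0
  0.004537·V_3 - 0.0003704·V_2 = 0
Solving these 3 simultaneous equations (Gaussian elimination) gives:
  V_1 = 4.986 V, V_2 = 2.967 V, V_3 = 0.2422 V
I_R2 = (V_1 - V_4)/R2 = (4.986 - 0)/430 = 0.0116 A
|I_R2| = 0.0116 A

Final answer: |I_R2| = 0.0116 A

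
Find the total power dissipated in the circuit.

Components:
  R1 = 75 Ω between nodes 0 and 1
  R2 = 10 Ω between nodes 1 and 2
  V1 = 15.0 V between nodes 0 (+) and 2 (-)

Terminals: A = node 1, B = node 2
Nodal analysis, taking node 2 as the 0 V reference.
Source V1 fixes V_0 = 15 V.
KCL at each unknown node (sum of currents leaving = 0; resistances in Ω):
  Node 1: (V_1 - 15)/75 + (V_1 - 0)/10 = 0
Collecting terms: 0.1133 × V_1 = 0.2  =>  V_1 = 1.765 V
Power in each resistor, P = (ΔV)²/R:
  P_R1 = (15 - 1.765)²/75 = 2.336 W
  P_R2 = (1.765 - 0)²/10 = 0.3114 W
P_total = P_R1 + P_R2 = 2.647 W

Final answer: 2.647 W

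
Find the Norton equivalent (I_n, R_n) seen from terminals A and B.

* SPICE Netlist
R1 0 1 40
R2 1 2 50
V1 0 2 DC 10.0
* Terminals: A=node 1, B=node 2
Find the Thévenin equivalent first; then I_n = V_th/R_th and R_n = R_th.
Step 1 — V_th is the open-circuit voltage V_A - V_B (nothing connected across the terminals).
Nodal analysis, taking node 2 as the 0 V reference.
Source V1 fixes V_0 = 10 V.
KCL at each unknown node (sum of currents leaving = 0; resistances in Ω):
  Node 1: (V_1 - 10)/40 + (V_1 - 0)/50 = 0
Collecting terms: 0.045 × V_1 = 0.25  =>  V_1 = 5.556 V
V_th = V_1 - V_2 = 5.556 - 0 = 5.556 V
Step 2 — R_th: zero the source — replace V1 by a short circuit (node 2 merges into node 0) — and find the resistance seen between A (node 1) and B (node 0).
Reduce the network between node 1 (A) and node 0 (B) by series/parallel combination:
  Rp1 = R1 ‖ R2 (parallel, both between nodes 0 and 1) = 1/(1/40 + 1/50) = 22.22 Ω
R_th = 22.22 Ω
I_n = V_th/R_th = 5.556/22.22 = 0.25 A, and R_n = R_th = 22.22 Ω

Final answer: I_n = 0.25 A, R_n = 22.22 Ω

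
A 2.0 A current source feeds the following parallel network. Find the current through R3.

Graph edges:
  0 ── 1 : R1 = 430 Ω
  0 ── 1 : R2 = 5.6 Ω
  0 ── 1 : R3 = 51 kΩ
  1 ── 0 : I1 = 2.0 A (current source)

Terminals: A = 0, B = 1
All resistors sit directly between nodes 0 and 1, so they are in parallel and share one voltage V; the full source current 2 A splits among them.
1/R_par = 1/430 + 1/5.6 + 1/51000 = 0.1809 S  =>  R_par = 5.527 Ω
V = I × R_par = 2 × 5.527 = 11.05 V
I_R3 = V/R3 = 11.05/51000 = 0.0002168 A

Final answer: 0.0002168 A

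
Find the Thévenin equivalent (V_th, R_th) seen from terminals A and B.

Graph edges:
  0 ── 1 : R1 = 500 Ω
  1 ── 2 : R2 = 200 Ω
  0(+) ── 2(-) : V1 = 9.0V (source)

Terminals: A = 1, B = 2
Step 1 — V_th is the open-circuit voltage V_A - V_B (nothing connected across the terminals).
Nodal analysis, taking node 2 as the 0 V reference.
Source V1 fixes V_0 = 9 V.
KCL at each unknown node (sum of currents leaving = 0; resistances in Ω):
  Node 1: (V_1 - 9)/500 + (V_1 - 0)/200 = 0
Collecting terms: 0.007 × V_1 = 0.018  =>  V_1 = 2.571 V
V_th = V_1 - V_2 = 2.571 - 0 = 2.571 V
Step 2 — R_th: zero the source — replace V1 by a short circuit (node 2 merges into node 0) — and find the resistance seen between A (node 1) and B (node 0).
Reduce the network between node 1 (A) and node 0 (B) by series/parallel combination:
  Rp1 = R1 ‖ R2 (parallel, both between nodes 0 and 1) = 1/(1/500 + 1/200) = 142.9 Ω
R_th = 142.9 Ω

Final answer: V_th = 2.571 V, R_th = 142.9 Ω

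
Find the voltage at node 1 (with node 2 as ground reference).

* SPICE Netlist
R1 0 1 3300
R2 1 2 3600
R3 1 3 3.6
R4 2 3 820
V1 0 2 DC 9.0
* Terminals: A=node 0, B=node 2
Nodal analysis, taking node 2 as the 0 V reference.
Source V1 fixes V_0 = 9 V.
KCL at each unknown node (sum of currents leaving = 0; resistances in Ω):
  Node 1: (V_1 - 9)/3300 + (V_1 - 0)/3600 + (V_1 - V_3)/3.6 = 0
  Node 3: (V_3 - V_1)/3.6 + (V_3 - 0)/820 = 0
Collecting terms (coefficients in siemens):
  0.2784·V_1 - 0.2778·V_3 = 0.002727
  0.279·V_3 - 0.2778·V_1 = 0
Determinant D = (0.2784)(0.279) - (-0.2778)(-0.2778) = 0.0005008
V_1 = [(0.002727)(0.279) - (-0.2778)(0)]/D = 1.519 V
V_3 = [(0.2784)(0) - (0.002727)(-0.2778)]/D = 1.513 V
The requested potential is V_1 = 1.519 V.

Final answer: V_1 = 1.519 V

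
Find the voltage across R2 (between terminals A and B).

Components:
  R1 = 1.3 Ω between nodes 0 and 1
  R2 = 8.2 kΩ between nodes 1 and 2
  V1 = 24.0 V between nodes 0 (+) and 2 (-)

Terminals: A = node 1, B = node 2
R1 and R2 are in series across V1 (node 0 → node 1 → node 2), and the output A–B is taken across R2, so this is a voltage divider.
Series current: I = V1/(R1 + R2) = 24/(1.3 + 8200) = 24/8201 = 0.002926 A
V_R2 = I × R2 = V1 × R2/(R1 + R2) = 24 × 8200/8201 = 24 V

Final answer: 24 V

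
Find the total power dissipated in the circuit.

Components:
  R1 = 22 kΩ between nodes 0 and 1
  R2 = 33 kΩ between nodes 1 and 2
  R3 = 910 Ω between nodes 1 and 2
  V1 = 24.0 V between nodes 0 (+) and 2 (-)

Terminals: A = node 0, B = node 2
Nodal analysis, taking node 2 as the 0 V reference.
Source V1 fixes V_0 = 24 V.
KCL at each unknown node (sum of currents leaving = 0; resistances in Ω):
  Node 1: (V_1 - 24)/22000 + (V_1 - 0)/33000 + (V_1 - 0)/910 = 0
Collecting terms: 0.001175 × V_1 = 0.001091  =>  V_1 = 0.9287 V
Power in each resistor, P = (ΔV)²/R:
  P_R1 = (24 - 0.9287)²/22000 = 0.02419 W
  P_R2 = (0.9287 - 0)²/33000 = 0.00002614 W
  P_R3 = (0.9287 - 0)²/910 = 0.0009478 W
P_total = P_R1 + P_R2 + P_R3 = 0.02517 W

Final answer: 0.02517 W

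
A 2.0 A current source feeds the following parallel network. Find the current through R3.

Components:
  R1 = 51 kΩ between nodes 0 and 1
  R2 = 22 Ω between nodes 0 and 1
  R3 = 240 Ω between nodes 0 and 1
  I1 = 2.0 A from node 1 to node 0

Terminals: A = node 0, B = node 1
All resistors sit directly between nodes 0 and 1, so they are in parallel and share one voltage V; the full source current 2 A splits among them.
1/R_par = 1/51000 + 1/22 + 1/240 = 0.04964 S  =>  R_par = 20.14 Ω
V = I × R_par = 2 × 20.14 = 40.29 V
I_R3 = V/R3 = 40.29/240 = 0.1679 A

Final answer: 0.1679 A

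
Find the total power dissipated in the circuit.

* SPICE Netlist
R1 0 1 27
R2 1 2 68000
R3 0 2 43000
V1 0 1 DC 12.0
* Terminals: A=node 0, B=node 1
Nodal analysis, taking node 1 as the 0 V reference.
Source V1 fixes V_0 = 12 V.
KCL at each unknown node (sum of currents leaving = 0; resistances in Ω):
  Node 2: (V_2 - 0)/68000 + (V_2 - 12)/43000 = 0
Collecting terms: 0.00003796 × V_2 = 0.0002791  =>  V_2 = 7.351 V
Power in each resistor, P = (ΔV)²/R:
  P_R1 = (12 - 0)²/27 = 5.333 W
  P_R2 = (0 - 7.351)²/68000 = 0.0007947 W
  P_R3 = (12 - 7.351)²/43000 = 0.0005026 W
P_total = P_R1 + P_R2 + P_R3 = 5.335 W

Final answer: 5.335 W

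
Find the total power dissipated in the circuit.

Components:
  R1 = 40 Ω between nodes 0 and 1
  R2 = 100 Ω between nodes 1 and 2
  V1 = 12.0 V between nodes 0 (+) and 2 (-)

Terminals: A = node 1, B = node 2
Nodal analysis, taking node 2 as the 0 V reference.
Source V1 fixes V_0 = 12 V.
KCL at each unknown node (sum of currents leaving = 0; resistances in Ω):
  Node 1: (V_1 - 12)/40 + (V_1 - 0)/100 = 0
Collecting terms: 0.035 × V_1 = 0.3  =>  V_1 = 8.571 V
Power in each resistor, P = (ΔV)²/R:
  P_R1 = (12 - 8.571)²/40 = 0.2939 W
  P_R2 = (8.571 - 0)²/100 = 0.7347 W
P_total = P_R1 + P_R2 = 1.029 W

Final answer: 1.029 W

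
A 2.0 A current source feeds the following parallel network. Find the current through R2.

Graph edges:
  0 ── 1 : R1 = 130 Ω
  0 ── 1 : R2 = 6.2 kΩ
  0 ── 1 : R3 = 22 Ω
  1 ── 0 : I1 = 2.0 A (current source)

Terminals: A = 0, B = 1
All resistors sit directly between nodes 0 and 1, so they are in parallel and share one voltage V; the full source current 2 A splits among them.
1/R_par = 1/130 + 1/6200 + 1/22 = 0.05331 S  =>  R_par = 18.76 Ω
V = I × R_par = 2 × 18.76 = 37.52 V
I_R2 = V/R2 = 37.52/6200 = 0.006051 A

Final answer: 0.006051 A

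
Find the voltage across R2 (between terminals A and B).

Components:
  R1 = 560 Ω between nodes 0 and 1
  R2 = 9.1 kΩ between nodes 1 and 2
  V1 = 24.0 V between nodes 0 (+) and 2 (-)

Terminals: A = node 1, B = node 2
R1 and R2 are in series across V1 (node 0 → node 1 → node 2), and the output A–B is taken across R2, so this is a voltage divider.
Series current: I = V1/(R1 + R2) = 24/(560 + 9100) = 24/9660 = 0.002484 A
V_R2 = I × R2 = V1 × R2/(R1 + R2) = 24 × 9100/9660 = 22.61 V

Final answer: 22.61 V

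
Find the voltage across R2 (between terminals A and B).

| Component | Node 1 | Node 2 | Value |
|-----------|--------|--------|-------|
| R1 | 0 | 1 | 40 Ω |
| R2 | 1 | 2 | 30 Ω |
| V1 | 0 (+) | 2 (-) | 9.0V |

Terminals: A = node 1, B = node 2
R1 and R2 are in series across V1 (node 0 → node 1 → node 2), and the output A–B is taken across R2, so this is a voltage divider.
Series current: I = V1/(R1 + R2) = 9/(40 + 30) = 9/70 = 0.1286 A
V_R2 = I × R2 = V1 × R2/(R1 + R2) = 9 × 30/70 = 3.857 V

Final answer: 3.857 V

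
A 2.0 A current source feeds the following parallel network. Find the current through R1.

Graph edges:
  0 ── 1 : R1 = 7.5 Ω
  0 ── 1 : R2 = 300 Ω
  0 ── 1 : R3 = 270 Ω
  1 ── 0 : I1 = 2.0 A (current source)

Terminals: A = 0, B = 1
All resistors sit directly between nodes 0 and 1, so they are in parallel and share one voltage V; the full source current 2 A splits among them.
1/R_par = 1/7.5 + 1/300 + 1/270 = 0.1404 S  =>  R_par = 7.124 Ω
V = I × R_par = 2 × 7.124 = 14.25 V
I_R1 = V/R1 = 14.25/7.5 = 1.9 A

Final answer: 1.9 A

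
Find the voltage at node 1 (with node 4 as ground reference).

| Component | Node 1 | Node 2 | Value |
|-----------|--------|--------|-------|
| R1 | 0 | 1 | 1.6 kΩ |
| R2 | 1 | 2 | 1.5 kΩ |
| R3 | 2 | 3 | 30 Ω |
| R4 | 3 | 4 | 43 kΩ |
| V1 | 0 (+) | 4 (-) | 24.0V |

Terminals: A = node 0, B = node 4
Nodal analysis, taking node 4 as the 0 V reference.
Source V1 fixes V_0 = 24 V.
KCL at each unknown node (sum of currents leaving = 0; resistances in Ω):
  Node 1: (V_1 - 24)/1600 + (V_1 - V_2)/1500 = 0
  Node 2: (V_2 - V_1)/1500 + (V_2 - V_3)/30 = 0
  Node 3: (V_3 - V_2)/30 + (V_3 - 0)/43000 = 0
Collecting terms (coefficients in siemens):
  0.001292·V_1 - 0.0006667·V_2 = 0.015
  0.034·V_2 - 0.0006667·V_1 - 0.03333·V_3 = 0
  0.03336·V_3 - 0.03333·V_2 = 0
Solving these 3 simultaneous equations (Gaussian elimination) gives:
  V_1 = 23.17 V, V_2 = 22.39 V, V_3 = 22.37 V
The requested potential is V_1 = 23.17 V.

Final answer: V_1 = 23.17 V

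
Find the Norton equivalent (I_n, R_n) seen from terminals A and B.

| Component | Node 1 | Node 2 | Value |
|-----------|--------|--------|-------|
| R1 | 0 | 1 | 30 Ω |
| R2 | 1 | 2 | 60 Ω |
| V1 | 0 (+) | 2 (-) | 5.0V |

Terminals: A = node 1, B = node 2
Find the Thévenin equivalent first; then I_n = V_th/R_th and R_n = R_th.
Step 1 — V_th is the open-circuit voltage V_A - V_B (nothing connected across the terminals).
Nodal analysis, taking node 2 as the 0 V reference.
Source V1 fixes V_0 = 5 V.
KCL at each unknown node (sum of currents leaving = 0; resistances in Ω):
  Node 1: (V_1 - 5)/30 + (V_1 - 0)/60 = 0
Collecting terms: 0.05 × V_1 = 0.1667  =>  V_1 = 3.333 V
V_th = V_1 - V_2 = 3.333 - 0 = 3.333 V
Step 2 — R_th: zero the source — replace V1 by a short circuit (node 2 merges into node 0) — and find the resistance seen between A (node 1) and B (node 0).
Reduce the network between node 1 (A) and node 0 (B) by series/parallel combination:
  Rp1 = R1 ‖ R2 (parallel, both between nodes 0 and 1) = 1/(1/30 + 1/60) = 20 Ω
R_th = 20 Ω
I_n = V_th/R_th = 3.333/20 = 0.1667 A, and R_n = R_th = 20 Ω

Final answer: I_n = 0.1667 A, R_n = 20 Ω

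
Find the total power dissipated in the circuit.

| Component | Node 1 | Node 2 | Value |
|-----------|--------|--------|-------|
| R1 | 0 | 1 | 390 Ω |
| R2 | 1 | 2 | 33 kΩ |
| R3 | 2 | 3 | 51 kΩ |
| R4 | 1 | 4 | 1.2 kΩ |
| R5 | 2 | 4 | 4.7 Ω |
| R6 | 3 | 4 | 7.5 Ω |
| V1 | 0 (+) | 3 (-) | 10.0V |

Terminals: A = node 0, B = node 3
Nodal analysis, taking node 3 as the 0 V reference.
Source V1 fixes V_0 = 10 V.
KCL at each unknown node (sum of currents leaving = 0; resistances in Ω):
  Node 1: (V_1 - 10)/390 + (V_1 - V_2)/33000 + (V_1 - V_4)/1200 = 0
  Node 2: (V_2 - V_1)/33000 + (V_2 - 0)/51000 + (V_2 - V_4)/4.7 = 0
  Node 4: (V_4 - V_1)/1200 + (V_4 - V_2)/4.7 + (V_4 - 0)/7.5 = 0
Collecting terms (coefficients in siemens):
  0.003428·V_1 - 0.0000303·V_2 - 0.0008333·V_4 = 0.02564
  0.2128·V_2 - 0.0000303·V_1 - 0.2128·V_4 = 0
  0.3469·V_4 - 0.0008333·V_1 - 0.2128·V_2 = 0
Solving these 3 simultaneous equations (Gaussian elimination) gives:
  V_1 = 7.493 V, V_2 = 0.04927 V, V_4 = 0.04821 V
Power in each resistor, P = (ΔV)²/R:
  P_R1 = (10 - 7.493)²/390 = 0.01612 W
  P_R2 = (7.493 - 0.04927)²/33000 = 0.001679 W
  P_R3 = (0.04927 - 0)²/51000 = 0.00000004759 W
  P_R4 = (7.493 - 0.04821)²/1200 = 0.04618 W
  P_R5 = (0.04927 - 0.04821)²/4.7 = 0.0000002371 W
  P_R6 = (0 - 0.04821)²/7.5 = 0.0003099 W
P_total = P_R1 + P_R2 + P_R3 + P_R4 + P_R5 + P_R6 = 0.06429 W

Final answer: 0.06429 W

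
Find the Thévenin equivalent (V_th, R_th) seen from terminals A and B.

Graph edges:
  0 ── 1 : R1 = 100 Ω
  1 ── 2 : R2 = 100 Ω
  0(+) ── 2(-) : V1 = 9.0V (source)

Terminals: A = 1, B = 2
Step 1 — V_th is the open-circuit voltage V_A - V_B (nothing connected across the terminals).
Nodal analysis, taking node 2 as the 0 V reference.
Source V1 fixes V_0 = 9 V.
KCL at each unknown node (sum of currents leaving = 0; resistances in Ω):
  Node 1: (V_1 - 9)/100 + (V_1 - 0)/100 = 0
Collecting terms: 0.02 × V_1 = 0.09  =>  V_1 = 4.5 V
V_th = V_1 - V_2 = 4.5 - 0 = 4.5 V
Step 2 — R_th: zero the source — replace V1 by a short circuit (node 2 merges into node 0) — and find the resistance seen between A (node 1) and B (node 0).
Reduce the network between node 1 (A) and node 0 (B) by series/parallel combination:
  Rp1 = R1 ‖ R2 (parallel, both between nodes 0 and 1) = 1/(1/100 + 1/100) = 50 Ω
R_th = 50 Ω

Final answer: V_th = 4.5 V, R_th = 50 Ω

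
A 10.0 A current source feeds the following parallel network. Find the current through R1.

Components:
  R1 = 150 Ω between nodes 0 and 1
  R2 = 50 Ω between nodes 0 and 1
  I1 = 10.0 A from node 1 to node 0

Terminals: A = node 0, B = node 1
All resistors sit directly between nodes 0 and 1, so they are in parallel and share one voltage V; the full source current 10 A splits among them.
1/R_par = 1/150 + 1/50 = 0.02667 S  =>  R_par = 37.5 Ω
V = I × R_par = 10 × 37.5 = 375 V
I_R1 = V/R1 = 375/150 = 2.5 A

Final answer: 2.5 A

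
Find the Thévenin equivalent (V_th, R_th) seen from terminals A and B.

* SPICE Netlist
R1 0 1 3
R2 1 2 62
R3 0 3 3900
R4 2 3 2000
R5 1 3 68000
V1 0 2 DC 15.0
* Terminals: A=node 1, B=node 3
Step 1 — V_th is the open-circuit voltage V_A - V_B (nothing connected across the terminals).
Nodal analysis, taking node 2 as the 0 V reference.
Source V1 fixes V_0 = 15 V.
KCL at each unknown node (sum of currents leaving = 0; resistances in Ω):
  Node 1: (V_1 - 15)/3 + (V_1 - 0)/62 + (V_1 - V_3)/68000 = 0
  Node 3: (V_3 - 15)/3900 + (V_3 - 0)/2000 + (V_3 - V_1)/68000 = 0
Collecting terms (coefficients in siemens):
  0.3495·V_1 - 0.00001471·V_3 = 5
  0.0007711·V_3 - 0.00001471·V_1 = 0.003846
Determinant D = (0.3495)(0.0007711) - (-0.00001471)(-0.00001471) = 0.0002695
V_1 = [(5)(0.0007711) - (-0.00001471)(0.003846)]/D = 14.31 V
V_3 = [(0.3495)(0.003846) - (5)(-0.00001471)]/D = 5.261 V
V_th = V_1 - V_3 = 14.31 - 5.261 = 9.047 V
Step 2 — R_th: zero the source — replace V1 by a short circuit (node 2 merges into node 0) — and find the resistance seen between A (node 1) and B (node 3).
Reduce the network between node 1 (A) and node 3 (B) by series/parallel combination:
  Rp1 = R1 ‖ R2 (parallel, both between nodes 0 and 1) = 1/(1/3 + 1/62) = 2.862 Ω
  Rp2 = R3 ‖ R4 (parallel, both between nodes 0 and 3) = 1/(1/3900 + 1/2000) = 1322 Ω
  Rs1 = Rp1 + Rp2 (series, joined only at node 0) = 2.862 + 1322 = 1325 Ω
  Rp3 = R5 ‖ Rs1 (parallel, both between nodes 1 and 3) = 1/(1/68000 + 1/1325) = 1300 Ω
R_th = 1.3 kΩ

Final answer: V_th = 9.047 V, R_th = 1.3 kΩ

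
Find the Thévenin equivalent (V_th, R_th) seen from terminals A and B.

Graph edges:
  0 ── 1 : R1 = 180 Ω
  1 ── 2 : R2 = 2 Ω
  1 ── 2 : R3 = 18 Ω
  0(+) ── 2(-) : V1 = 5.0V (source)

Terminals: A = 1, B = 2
Step 1 — V_th is the open-circuit voltage V_A - V_B (nothing connected across the terminals).
Nodal analysis, taking node 2 as the 0 V reference.
Source V1 fixes V_0 = 5 V.
KCL at each unknown node (sum of currents leaving = 0; resistances in Ω):
  Node 1: (V_1 - 5)/180 + (V_1 - 0)/2 + (V_1 - 0)/18 = 0
Collecting terms: 0.5611 × V_1 = 0.02778  =>  V_1 = 0.0495 V
V_th = V_1 - V_2 = 0.0495 - 0 = 0.0495 V
Step 2 — R_th: zero the source — replace V1 by a short circuit (node 2 merges into node 0) — and find the resistance seen between A (node 1) and B (node 0).
Reduce the network between node 1 (A) and node 0 (B) by series/parallel combination:
  Rp1 = R1 ‖ R2 ‖ R3 (parallel, all between nodes 0 and 1) = 1/(1/180 + 1/2 + 1/18) = 1.782 Ω
R_th = 1.782 Ω

Final answer: V_th = 0.0495 V, R_th = 1.782 Ω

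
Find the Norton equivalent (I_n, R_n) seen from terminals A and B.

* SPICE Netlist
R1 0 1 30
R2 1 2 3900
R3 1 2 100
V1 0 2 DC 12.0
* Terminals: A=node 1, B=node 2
Find the Thévenin equivalent first; then I_n = V_th/R_th and R_n = R_th.
Step 1 — V_th is the open-circuit voltage V_A - V_B (nothing connected across the terminals).
Nodal analysis, taking node 2 as the 0 V reference.
Source V1 fixes V_0 = 12 V.
KCL at each unknown node (sum of currents leaving = 0; resistances in Ω):
  Node 1: (V_1 - 12)/30 + (V_1 - 0)/3900 + (V_1 - 0)/100 = 0
Collecting terms: 0.04359 × V_1 = 0.4  =>  V_1 = 9.176 V
V_th = V_1 - V_2 = 9.176 - 0 = 9.176 V
Step 2 — R_th: zero the source — replace V1 by a short circuit (node 2 merges into node 0) — and find the resistance seen between A (node 1) and B (node 0).
Reduce the network between node 1 (A) and node 0 (B) by series/parallel combination:
  Rp1 = R1 ‖ R2 ‖ R3 (parallel, all between nodes 0 and 1) = 1/(1/30 + 1/3900 + 1/100) = 22.94 Ω
R_th = 22.94 Ω
I_n = V_th/R_th = 9.176/22.94 = 0.4 A, and R_n = R_th = 22.94 Ω

Final answer: I_n = 0.4 A, R_n = 22.94 Ω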